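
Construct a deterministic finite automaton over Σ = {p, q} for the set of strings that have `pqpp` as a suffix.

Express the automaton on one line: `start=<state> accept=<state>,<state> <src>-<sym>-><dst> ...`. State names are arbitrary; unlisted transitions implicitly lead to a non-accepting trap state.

Let each state record the length of the longest suffix of the input read so far that is also a prefix of `pqpp`. S1 means the last symbol is `p`; S2 means the last 2 symbols are `pq`; S3 means the last 3 symbols are `pqp`; S4 means the last 4 symbols are `pqpp`. Accept only at S4, where the string currently ends in `pqpp`.
A 5-state machine:
        p   q  
>  S0   S1  S0 
   S1   S1  S2 
   S2   S3  S0 
   S3   S4  S2 
 * S4   S1  S2 
(> = start, * = accepting)

start=S0 accept=S4 S0-p->S1 S0-q->S0 S1-p->S1 S1-q->S2 S2-p->S3 S2-q->S0 S3-p->S4 S3-q->S2 S4-p->S1 S4-q->S2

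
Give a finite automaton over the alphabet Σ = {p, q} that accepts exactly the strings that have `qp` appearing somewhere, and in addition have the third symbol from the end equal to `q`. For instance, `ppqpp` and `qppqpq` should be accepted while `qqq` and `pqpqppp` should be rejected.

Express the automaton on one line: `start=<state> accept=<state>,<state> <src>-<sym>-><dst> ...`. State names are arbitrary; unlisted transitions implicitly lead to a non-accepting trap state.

start=S0 accept=S4,S5,S6,S10 S0-p->S0 S0-q->S1 S1-p->S2 S1-q->S3 S2-p->S4 S2-q->S5 S3-p->S6 S3-q->S3 S4-p->S7 S4-q->S8 S5-p->S2 S5-q->S9 S6-p->S4 S6-q->S5 S7-p->S7 S7-q->S8 S8-p->S2 S8-q->S9 S9-p->S6 S9-q->S10 S10-p->S6 S10-q->S10

Run two small machines in parallel and take their product. One (3 states) tracks whether and how much of `qp` has been seen; the other (15 states) tracks the last 3 symbols read. Each combined state is a pair, one component from each; accept when both components accept. Minimizing collapses redundant product states.
11 states suffice.
          p    q  
>  S0     S0   S1 
   S1     S2   S3 
   S2     S4   S5 
   S3     S6   S3 
 * S4     S7   S8 
 * S5     S2   S9 
 * S6     S4   S5 
   S7     S7   S8 
   S8     S2   S9 
   S9     S6  S10 
 * S10    S6  S10 
(> = start, * = accepting)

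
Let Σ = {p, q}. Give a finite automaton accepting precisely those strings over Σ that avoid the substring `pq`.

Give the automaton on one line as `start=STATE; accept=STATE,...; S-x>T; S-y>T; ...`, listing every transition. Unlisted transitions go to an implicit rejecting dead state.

start=s0; accept=s0,s1; s0-p>s1; s0-q>s0; s1-p>s1; s1-q>s2; s2-p>s2; s2-q>s2

Track partial matches of the forbidden pattern `pq`. State s2 is a dead state reached once `pq` has occurred; every other state accepts. s0 means no part of `pq` is currently matched.
With 3 states:
        p   q  
>* s0   s1  s0 
 * s1   s1  s2 
   s2   s2  s2 
(> = start, * = accepting)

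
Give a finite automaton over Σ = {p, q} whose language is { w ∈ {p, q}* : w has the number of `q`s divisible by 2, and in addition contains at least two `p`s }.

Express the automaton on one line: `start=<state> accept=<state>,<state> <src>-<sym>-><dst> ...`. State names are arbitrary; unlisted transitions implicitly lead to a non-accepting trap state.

Run two small machines in parallel and take their product. One (2 states) tracks the count of `q`s modulo 2; the other (4 states) tracks the count of `p`s, saturating at 3. Each combined state is a pair, one component from each; accept when both components accept.
8 states suffice.
        p   q  
>  S0   S1  S2 
   S1   S3  S4 
   S2   S4  S0 
 * S3   S5  S6 
   S4   S6  S1 
 * S5   S5  S7 
   S6   S7  S3 
   S7   S7  S5 
(> = start, * = accepting)

start=S0 accept=S3,S5 S0-p->S1 S0-q->S2 S1-p->S3 S1-q->S4 S2-p->S4 S2-q->S0 S3-p->S5 S3-q->S6 S4-p->S6 S4-q->S1 S5-p->S5 S5-q->S7 S6-p->S7 S6-q->S3 S7-p->S7 S7-q->S5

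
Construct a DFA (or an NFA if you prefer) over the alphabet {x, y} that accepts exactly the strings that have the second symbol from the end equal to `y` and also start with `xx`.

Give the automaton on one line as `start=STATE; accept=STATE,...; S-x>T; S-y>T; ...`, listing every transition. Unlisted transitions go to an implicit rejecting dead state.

start=q0; accept=q9,q10; q0-x>q1; q0-y>q2; q1-x>q3; q1-y>q4; q2-x>q5; q2-y>q6; q3-x>q3; q3-y>q7; q4-x>q5; q4-y>q6; q5-x>q8; q5-y>q4; q6-x>q5; q6-y>q6; q7-x>q9; q7-y>q10; q8-x>q8; q8-y>q4; q9-x>q3; q9-y>q7; q10-x>q9; q10-y>q10

Run two small machines in parallel and take their product. The first has 7 states tracking the last 2 symbols read; the second has 4 states tracking whether the input so far still matches the prefix `xx`. A product state is a pair (one from each), accepting exactly when both do.
An 11-state machine:
          x    y  
>  q0     q1   q2 
   q1     q3   q4 
   q2     q5   q6 
   q3     q3   q7 
   q4     q5   q6 
   q5     q8   q4 
   q6     q5   q6 
   q7     q9  q10 
   q8     q8   q4 
 * q9     q3   q7 
 * q10    q9  q10 
(> = start, * = accepting)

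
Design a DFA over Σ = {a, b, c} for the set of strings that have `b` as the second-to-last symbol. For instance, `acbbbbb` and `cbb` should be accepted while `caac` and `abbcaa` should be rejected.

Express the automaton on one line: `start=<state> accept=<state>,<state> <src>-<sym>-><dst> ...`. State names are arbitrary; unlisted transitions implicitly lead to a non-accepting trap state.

start=q0 accept=q7,q8,q9 q0-a->q1 q0-b->q2 q0-c->q3 q1-a->q4 q1-b->q5 q1-c->q6 q2-a->q7 q2-b->q8 q2-c->q9 q3-a->q10 q3-b->q11 q3-c->q12 q4-a->q4 q4-b->q5 q4-c->q6 q5-a->q7 q5-b->q8 q5-c->q9 q6-a->q10 q6-b->q11 q6-c->q12 q7-a->q4 q7-b->q5 q7-c->q6 q8-a->q7 q8-b->q8 q8-c->q9 q9-a->q10 q9-b->q11 q9-c->q12 q10-a->q4 q10-b->q5 q10-c->q6 q11-a->q7 q11-b->q8 q11-c->q9 q12-a->q10 q12-b->q11 q12-c->q12

Because acceptance depends on a position counted from the end, the machine has to buffer the most recent 2 symbols. Make each state the string of the last up-to-2 symbols read; on input `x` shift the window left and append `x`. Accept when the buffered window has length 2 and begins with `b`.
A 13-state machine:
          a    b    c  
>  q0     q1   q2   q3 
   q1     q4   q5   q6 
   q2     q7   q8   q9 
   q3    q10  q11  q12 
   q4     q4   q5   q6 
   q5     q7   q8   q9 
   q6    q10  q11  q12 
 * q7     q4   q5   q6 
 * q8     q7   q8   q9 
 * q9    q10  q11  q12 
   q10    q4   q5   q6 
   q11    q7   q8   q9 
   q12   q10  q11  q12 
(> = start, * = accepting)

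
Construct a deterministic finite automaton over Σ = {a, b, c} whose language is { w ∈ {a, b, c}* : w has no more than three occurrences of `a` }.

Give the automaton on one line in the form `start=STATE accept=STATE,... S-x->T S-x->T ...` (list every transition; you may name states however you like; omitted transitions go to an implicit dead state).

start=S0 accept=S0,S1,S2,S3 S0-a->S1 S0-b->S0 S0-c->S0 S1-a->S2 S1-b->S1 S1-c->S1 S2-a->S3 S2-b->S2 S2-c->S2 S3-a->S4 S3-b->S3 S3-c->S3 S4-a->S4 S4-b->S4 S4-c->S4

Only the number of `a`s matters, and only up to 4. Make a chain S0 → S1 → S2 → S3 → S4 advanced by each `a` (with S4 absorbing); every other symbol self-loops. The accepting set is {S0, S1, S2, S3}.
With 5 states:
        a   b   c  
>* S0   S1  S0  S0 
 * S1   S2  S1  S1 
 * S2   S3  S2  S2 
 * S3   S4  S3  S3 
   S4   S4  S4  S4 
(> = start, * = accepting)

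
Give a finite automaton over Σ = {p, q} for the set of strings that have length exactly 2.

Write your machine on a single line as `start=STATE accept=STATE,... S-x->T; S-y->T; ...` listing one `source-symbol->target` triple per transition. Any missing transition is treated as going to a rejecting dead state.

start=s0; accept=s2; s0-p->s1; s0-q->s1; s1-p->s2; s1-q->s2; s2-p->s3; s2-q->s3; s3-p->s3; s3-q->s3

We only need to distinguish lengths 0, 1, …, 2, and '>2'. Chain s0 → s1 → s2 → s3 on every symbol, with s3 looping. Accepting states: {s2}.
A 4-state machine:
        p   q  
>  s0   s1  s1 
   s1   s2  s2 
 * s2   s3  s3 
   s3   s3  s3 
(> = start, * = accepting)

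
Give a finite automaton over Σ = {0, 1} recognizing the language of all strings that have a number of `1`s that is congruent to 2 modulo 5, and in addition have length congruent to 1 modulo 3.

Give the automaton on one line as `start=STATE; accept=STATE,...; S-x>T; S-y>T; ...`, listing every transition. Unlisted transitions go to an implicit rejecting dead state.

Handle the two conditions separately and then intersect. The first has 5 states tracking the count of `1`s modulo 5; the second has 3 states tracking the input length modulo 3. A product state is a pair (one from each), accepting exactly when both do.
A 15-state machine:
          0    1  
>  S0     S1   S2 
   S1     S3   S4 
   S2     S4   S5 
   S3     S0   S6 
   S4     S6   S7 
   S5     S7   S8 
   S6     S2   S9 
   S7     S9  S10 
   S8    S10  S11 
 * S9     S5  S12 
   S10   S12  S13 
   S11   S13   S3 
   S12    S8  S14 
   S13   S14   S0 
   S14   S11   S1 
(> = start, * = accepting)

start=S0; accept=S9; S0-0>S1; S0-1>S2; S1-0>S3; S1-1>S4; S2-0>S4; S2-1>S5; S3-0>S0; S3-1>S6; S4-0>S6; S4-1>S7; S5-0>S7; S5-1>S8; S6-0>S2; S6-1>S9; S7-0>S9; S7-1>S10; S8-0>S10; S8-1>S11; S9-0>S5; S9-1>S12; S10-0>S12; S10-1>S13; S11-0>S13; S11-1>S3; S12-0>S8; S12-1>S14; S13-0>S14; S13-1>S0; S14-0>S11; S14-1>S1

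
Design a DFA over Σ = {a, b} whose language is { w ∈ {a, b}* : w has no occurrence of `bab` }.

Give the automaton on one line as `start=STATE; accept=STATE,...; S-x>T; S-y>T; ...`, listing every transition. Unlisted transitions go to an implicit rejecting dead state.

start=q0; accept=q0,q1,q2; q0-a>q0; q0-b>q1; q1-a>q2; q1-b>q1; q2-a>q0; q2-b>q3; q3-a>q3; q3-b>q3

This is the complement of 'contains `bab`'. Use the same substring-matching states — q0 through q3 holding how much of `bab` has just been matched — but flip the accepting set: everything except the trap q3 accepts.
        a   b  
>* q0   q0  q1 
 * q1   q2  q1 
 * q2   q0  q3 
   q3   q3  q3 
(> = start, * = accepting)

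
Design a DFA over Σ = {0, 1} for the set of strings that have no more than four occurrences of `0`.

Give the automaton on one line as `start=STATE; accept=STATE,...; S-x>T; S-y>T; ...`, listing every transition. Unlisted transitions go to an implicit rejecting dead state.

start=q0; accept=q0,q1,q2,q3,q4; q0-0>q1; q0-1>q0; q1-0>q2; q1-1>q1; q2-0>q3; q2-1>q2; q3-0>q4; q3-1>q3; q4-0>q5; q4-1>q4; q5-0>q5; q5-1>q5

Only the number of `0`s matters, and only up to 5. Make a chain q0 → q1 → q2 → q3 → q4 → q5 advanced by each `0` (with q5 absorbing); every other symbol self-loops. The accepting set is {q0, q1, q2, q3, q4}.
6 states suffice.
        0   1  
>* q0   q1  q0 
 * q1   q2  q1 
 * q2   q3  q2 
 * q3   q4  q3 
 * q4   q5  q4 
   q5   q5  q5 
(> = start, * = accepting)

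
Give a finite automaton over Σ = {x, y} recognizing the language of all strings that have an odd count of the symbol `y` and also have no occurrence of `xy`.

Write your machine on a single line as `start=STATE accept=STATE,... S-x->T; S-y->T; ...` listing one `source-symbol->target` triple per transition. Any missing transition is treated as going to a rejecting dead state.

start=s0; accept=s2,s4; s0-x->s1; s0-y->s2; s1-x->s1; s1-y->s3; s2-x->s4; s2-y->s0; s3-x->s3; s3-y->s5; s4-x->s4; s4-y->s5; s5-x->s5; s5-y->s3

Build one automaton per condition and run them in lockstep. The first has 2 states tracking the count of `y`s modulo 2; the second has 3 states tracking partial matches of the forbidden pattern `xy`. A product state is a pair (one from each), accepting exactly when both do.
6 states suffice.
        x   y  
>  s0   s1  s2 
   s1   s1  s3 
 * s2   s4  s0 
   s3   s3  s5 
 * s4   s4  s5 
   s5   s5  s3 
(> = start, * = accepting)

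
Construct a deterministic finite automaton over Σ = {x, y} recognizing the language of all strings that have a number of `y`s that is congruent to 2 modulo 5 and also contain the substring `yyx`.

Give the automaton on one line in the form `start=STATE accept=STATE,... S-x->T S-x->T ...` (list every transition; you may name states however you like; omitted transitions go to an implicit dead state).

start=q0 accept=q5 q0-x->q0 q0-y->q1 q1-x->q2 q1-y->q3 q2-x->q2 q2-y->q4 q3-x->q5 q3-y->q6 q4-x->q7 q4-y->q6 q5-x->q5 q5-y->q8 q6-x->q8 q6-y->q9 q7-x->q7 q7-y->q10 q8-x->q8 q8-y->q11 q9-x->q11 q9-y->q12 q10-x->q13 q10-y->q9 q11-x->q11 q11-y->q14 q12-x->q14 q12-y->q15 q13-x->q13 q13-y->q16 q14-x->q14 q14-y->q17 q15-x->q17 q15-y->q3 q16-x->q18 q16-y->q12 q17-x->q17 q17-y->q5 q18-x->q18 q18-y->q19 q19-x->q0 q19-y->q15

Handle the two conditions separately and then intersect. One (5 states) tracks the count of `y`s modulo 5; the other (4 states) tracks whether and how much of `yyx` has been seen. Each combined state is a pair, one component from each; accept when both components accept.
          x    y  
>  q0     q0   q1 
   q1     q2   q3 
   q2     q2   q4 
   q3     q5   q6 
   q4     q7   q6 
 * q5     q5   q8 
   q6     q8   q9 
   q7     q7  q10 
   q8     q8  q11 
   q9    q11  q12 
   q10   q13   q9 
   q11   q11  q14 
   q12   q14  q15 
   q13   q13  q16 
   q14   q14  q17 
   q15   q17   q3 
   q16   q18  q12 
   q17   q17   q5 
   q18   q18  q19 
   q19    q0  q15 
(> = start, * = accepting)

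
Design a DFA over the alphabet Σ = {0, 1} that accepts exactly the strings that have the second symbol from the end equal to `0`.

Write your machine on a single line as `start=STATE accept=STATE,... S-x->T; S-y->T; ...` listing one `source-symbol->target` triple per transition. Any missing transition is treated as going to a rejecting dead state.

A DFA must remember the last 2 symbols (since which symbol is second-to-last isn't known until the input ends). Use one state per possible window of the last ≤2 symbols; accept from those whose window starts with `0`.
       0  1 
>  A   B  C 
   B   D  E 
   C   F  G 
 * D   D  E 
 * E   F  G 
   F   D  E 
   G   F  G 
(> = start, * = accepting)

start=A; accept=D,E; A-0->B; A-1->C; B-0->D; B-1->E; C-0->F; C-1->G; D-0->D; D-1->E; E-0->F; E-1->G; F-0->D; F-1->E; G-0->F; G-1->G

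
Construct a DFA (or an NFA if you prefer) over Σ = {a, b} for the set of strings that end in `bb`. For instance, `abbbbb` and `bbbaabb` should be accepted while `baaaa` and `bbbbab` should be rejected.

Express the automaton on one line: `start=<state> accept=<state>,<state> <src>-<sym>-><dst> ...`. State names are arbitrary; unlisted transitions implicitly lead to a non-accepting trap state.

Remember how much of `bb` the current input suffix matches. State q0 means no match yet; q1 means the last symbol is `b`; q2 means the last 2 symbols are `bb`. Only q2 accepts. On a mismatch, fall back to the longest proper suffix that is still a prefix of `bb`.
        a   b  
>  q0   q0  q1 
   q1   q0  q2 
 * q2   q0  q2 
(> = start, * = accepting)

start=q0 accept=q2 q0-a->q0 q0-b->q1 q1-a->q0 q1-b->q2 q2-a->q0 q2-b->q2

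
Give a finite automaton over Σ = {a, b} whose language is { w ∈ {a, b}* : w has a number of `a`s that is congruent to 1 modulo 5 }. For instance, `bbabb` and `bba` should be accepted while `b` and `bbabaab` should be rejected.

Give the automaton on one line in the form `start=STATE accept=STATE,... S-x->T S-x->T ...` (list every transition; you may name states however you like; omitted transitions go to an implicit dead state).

start=q0 accept=q1 q0-a->q1 q0-b->q0 q1-a->q2 q1-b->q1 q2-a->q3 q2-b->q2 q3-a->q4 q3-b->q3 q4-a->q0 q4-b->q4

The only thing that matters is how many `a`s have appeared, reduced mod 5. Use one state per residue: q0 for 0, …, q4 for 4. Reading `a` moves to the next residue; anything else stays put. q1 is accepting.
        a   b  
>  q0   q1  q0 
 * q1   q2  q1 
   q2   q3  q2 
   q3   q4  q3 
   q4   q0  q4 
(> = start, * = accepting)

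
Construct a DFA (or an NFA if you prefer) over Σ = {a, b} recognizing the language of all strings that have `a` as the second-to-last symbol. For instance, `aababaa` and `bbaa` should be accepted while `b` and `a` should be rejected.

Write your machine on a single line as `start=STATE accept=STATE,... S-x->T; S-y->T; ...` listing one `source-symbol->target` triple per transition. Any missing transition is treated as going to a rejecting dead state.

A DFA must remember the last 2 symbols (since which symbol is second-to-last isn't known until the input ends). Use one state per possible window of the last ≤2 symbols; accept from those whose window starts with `a`.
        a   b  
>  q0   q1  q2 
   q1   q3  q4 
   q2   q5  q6 
 * q3   q3  q4 
 * q4   q5  q6 
   q5   q3  q4 
   q6   q5  q6 
(> = start, * = accepting)

start=q0; accept=q3,q4; q0-a->q1; q0-b->q2; q1-a->q3; q1-b->q4; q2-a->q5; q2-b->q6; q3-a->q3; q3-b->q4; q4-a->q5; q4-b->q6; q5-a->q3; q5-b->q4; q6-a->q5; q6-b->q6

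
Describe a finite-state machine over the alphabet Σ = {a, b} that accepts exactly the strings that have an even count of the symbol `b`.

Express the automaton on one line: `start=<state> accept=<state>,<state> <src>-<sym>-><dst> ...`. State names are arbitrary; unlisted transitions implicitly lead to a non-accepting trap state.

start=q0 accept=q0 q0-a->q0 q0-b->q1 q1-a->q1 q1-b->q0

The only thing that matters is how many `b`s have appeared, reduced mod 2. Use one state per residue: q0 for 0, …, q1 for 1. Reading `b` moves to the next residue; anything else stays put. q0 is accepting.
A 2-state machine:
        a   b  
>* q0   q0  q1 
   q1   q1  q0 
(> = start, * = accepting)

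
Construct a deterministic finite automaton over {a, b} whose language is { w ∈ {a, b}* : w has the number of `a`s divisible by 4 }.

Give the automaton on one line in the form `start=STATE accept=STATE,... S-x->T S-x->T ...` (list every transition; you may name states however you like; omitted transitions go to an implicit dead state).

start=q0 accept=q0 q0-a->q1 q0-b->q0 q1-a->q2 q1-b->q1 q2-a->q3 q2-b->q2 q3-a->q0 q3-b->q3

The only thing that matters is how many `a`s have appeared, reduced mod 4. Use one state per residue: q0 for 0, …, q3 for 3. Reading `a` moves to the next residue; anything else stays put. q0 is accepting.
        a   b  
>* q0   q1  q0 
   q1   q2  q1 
   q2   q3  q2 
   q3   q0  q3 
(> = start, * = accepting)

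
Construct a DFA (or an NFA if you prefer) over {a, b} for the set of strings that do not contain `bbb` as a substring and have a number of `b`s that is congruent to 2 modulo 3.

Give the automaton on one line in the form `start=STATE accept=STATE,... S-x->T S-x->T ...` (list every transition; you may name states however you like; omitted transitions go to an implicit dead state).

Run two small machines in parallel and take their product. The first has 4 states tracking partial matches of the forbidden pattern `bbb`; the second has 3 states tracking the count of `b`s modulo 3. A product state is a pair (one from each), accepting exactly when both do.
          a    b  
>  q0     q0   q1 
   q1     q2   q3 
   q2     q2   q4 
 * q3     q5   q6 
 * q4     q5   q7 
 * q5     q5   q8 
   q6     q6   q9 
   q7     q0   q9 
   q8     q0  q10 
   q9     q9  q11 
   q10    q2  q11 
   q11   q11   q6 
(> = start, * = accepting)

start=q0 accept=q3,q4,q5 q0-a->q0 q0-b->q1 q1-a->q2 q1-b->q3 q2-a->q2 q2-b->q4 q3-a->q5 q3-b->q6 q4-a->q5 q4-b->q7 q5-a->q5 q5-b->q8 q6-a->q6 q6-b->q9 q7-a->q0 q7-b->q9 q8-a->q0 q8-b->q10 q9-a->q9 q9-b->q11 q10-a->q2 q10-b->q11 q11-a->q11 q11-b->q6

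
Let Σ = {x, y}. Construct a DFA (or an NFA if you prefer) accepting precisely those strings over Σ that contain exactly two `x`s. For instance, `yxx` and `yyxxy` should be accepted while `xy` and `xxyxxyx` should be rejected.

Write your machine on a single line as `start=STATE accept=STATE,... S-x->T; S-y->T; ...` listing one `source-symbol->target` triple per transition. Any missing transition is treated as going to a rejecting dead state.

start=q0; accept=q2; q0-x->q1; q0-y->q0; q1-x->q2; q1-y->q1; q2-x->q3; q2-y->q2; q3-x->q3; q3-y->q3

Only the number of `x`s matters, and only up to 3. Make a chain q0 → q1 → q2 → q3 advanced by each `x` (with q3 absorbing); every other symbol self-loops. The accepting set is {q2}.
With 4 states:
        x   y  
>  q0   q1  q0 
   q1   q2  q1 
 * q2   q3  q2 
   q3   q3  q3 
(> = start, * = accepting)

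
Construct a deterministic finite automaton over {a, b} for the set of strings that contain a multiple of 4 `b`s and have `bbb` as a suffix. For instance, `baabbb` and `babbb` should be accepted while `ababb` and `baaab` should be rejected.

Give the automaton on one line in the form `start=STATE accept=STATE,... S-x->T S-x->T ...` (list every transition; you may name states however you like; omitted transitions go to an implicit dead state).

start=q0 accept=q6 q0-a->q0 q0-b->q1 q1-a->q1 q1-b->q2 q2-a->q3 q2-b->q4 q3-a->q3 q3-b->q5 q4-a->q5 q4-b->q6 q5-a->q5 q5-b->q0 q6-a->q0 q6-b->q1

Run two small machines in parallel and take their product. The first has 4 states tracking the count of `b`s modulo 4; the second has 4 states tracking how much of the suffix `bbb` has currently been matched. A product state is a pair (one from each), accepting exactly when both do. Minimizing collapses redundant product states.
With 7 states:
        a   b  
>  q0   q0  q1 
   q1   q1  q2 
   q2   q3  q4 
   q3   q3  q5 
   q4   q5  q6 
   q5   q5  q0 
 * q6   q0  q1 
(> = start, * = accepting)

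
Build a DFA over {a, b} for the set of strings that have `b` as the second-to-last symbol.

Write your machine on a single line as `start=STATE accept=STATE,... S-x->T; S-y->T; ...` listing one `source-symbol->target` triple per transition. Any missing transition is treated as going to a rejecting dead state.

start=q0; accept=q5,q6; q0-a->q1; q0-b->q2; q1-a->q3; q1-b->q4; q2-a->q5; q2-b->q6; q3-a->q3; q3-b->q4; q4-a->q5; q4-b->q6; q5-a->q3; q5-b->q4; q6-a->q5; q6-b->q6

A DFA must remember the last 2 symbols (since which symbol is second-to-last isn't known until the input ends). Use one state per possible window of the last ≤2 symbols; accept from those whose window starts with `b`.
A 7-state machine:
        a   b  
>  q0   q1  q2 
   q1   q3  q4 
   q2   q5  q6 
   q3   q3  q4 
   q4   q5  q6 
 * q5   q3  q4 
 * q6   q5  q6 
(> = start, * = accepting)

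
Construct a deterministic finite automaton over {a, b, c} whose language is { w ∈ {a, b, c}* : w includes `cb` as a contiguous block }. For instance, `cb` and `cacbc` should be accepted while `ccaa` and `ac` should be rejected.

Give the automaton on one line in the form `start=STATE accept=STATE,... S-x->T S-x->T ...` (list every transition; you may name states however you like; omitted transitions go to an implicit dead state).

start=q0 accept=q2 q0-a->q0 q0-b->q0 q0-c->q1 q1-a->q0 q1-b->q2 q1-c->q1 q2-a->q2 q2-b->q2 q2-c->q2

States q0..q1 record the length of the longest prefix of `cb` that matches the current input suffix. Reaching q2 means `cb` has been seen, and we stay there forever. Accept from q2.
A 3-state machine:
        a   b   c  
>  q0   q0  q0  q1 
   q1   q0  q2  q1 
 * q2   q2  q2  q2 
(> = start, * = accepting)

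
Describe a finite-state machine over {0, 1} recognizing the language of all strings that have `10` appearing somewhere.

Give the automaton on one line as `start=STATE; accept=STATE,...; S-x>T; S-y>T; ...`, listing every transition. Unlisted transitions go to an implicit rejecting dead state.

start=A; accept=C; A-0>A; A-1>B; B-0>C; B-1>B; C-0>C; C-1>C

States A..B record the length of the longest prefix of `10` that matches the current input suffix. Reaching C means `10` has been seen, and we stay there forever. Accept from C.
3 states suffice.
       0  1 
>  A   A  B 
   B   C  B 
 * C   C  C 
(> = start, * = accepting)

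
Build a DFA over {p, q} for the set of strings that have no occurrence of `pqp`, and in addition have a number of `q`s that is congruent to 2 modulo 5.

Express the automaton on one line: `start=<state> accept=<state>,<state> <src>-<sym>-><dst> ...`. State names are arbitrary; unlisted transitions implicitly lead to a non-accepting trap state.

start=A accept=F,H,I A-p->B A-q->C B-p->B B-q->D C-p->E C-q->F D-p->G D-q->F E-p->E E-q->H F-p->I F-q->J G-p->G G-q->K H-p->K H-q->J I-p->I I-q->L J-p->M J-q->N K-p->K K-q->O L-p->O L-q->N M-p->M M-q->P N-p->Q N-q->A O-p->O O-q->R P-p->R P-q->A Q-p->Q Q-q->S R-p->R R-q->T S-p->T S-q->C T-p->T T-q->G

Handle the two conditions separately and then intersect. The first has 4 states tracking partial matches of the forbidden pattern `pqp`; the second has 5 states tracking the count of `q`s modulo 5. A product state is a pair (one from each), accepting exactly when both do.
A 20-state machine:
       p  q 
>  A   B  C 
   B   B  D 
   C   E  F 
   D   G  F 
   E   E  H 
 * F   I  J 
   G   G  K 
 * H   K  J 
 * I   I  L 
   J   M  N 
   K   K  O 
   L   O  N 
   M   M  P 
   N   Q  A 
   O   O  R 
   P   R  A 
   Q   Q  S 
   R   R  T 
   S   T  C 
   T   T  G 
(> = start, * = accepting)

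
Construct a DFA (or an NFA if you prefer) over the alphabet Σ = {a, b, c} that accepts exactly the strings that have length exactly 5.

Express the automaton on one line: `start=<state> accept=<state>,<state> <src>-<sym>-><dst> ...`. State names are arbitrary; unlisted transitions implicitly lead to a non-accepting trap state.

Count input length up to 6: every symbol moves from q0 toward q6, which means 'more than 5' and absorbs. Accept from {q5}.
A 7-state machine:
        a   b   c  
>  q0   q1  q1  q1 
   q1   q2  q2  q2 
   q2   q3  q3  q3 
   q3   q4  q4  q4 
   q4   q5  q5  q5 
 * q5   q6  q6  q6 
   q6   q6  q6  q6 
(> = start, * = accepting)

start=q0 accept=q5 q0-a->q1 q0-b->q1 q0-c->q1 q1-a->q2 q1-b->q2 q1-c->q2 q2-a->q3 q2-b->q3 q2-c->q3 q3-a->q4 q3-b->q4 q3-c->q4 q4-a->q5 q4-b->q5 q4-c->q5 q5-a->q6 q5-b->q6 q5-c->q6 q6-a->q6 q6-b->q6 q6-c->q6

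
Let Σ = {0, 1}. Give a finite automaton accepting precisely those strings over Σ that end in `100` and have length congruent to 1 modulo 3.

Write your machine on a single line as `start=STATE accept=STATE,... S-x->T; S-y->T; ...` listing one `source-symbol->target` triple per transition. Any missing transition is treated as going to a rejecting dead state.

Run two small machines in parallel and take their product. The first has 4 states tracking how much of the suffix `100` has currently been matched; the second has 3 states tracking the input length modulo 3. A product state is a pair (one from each), accepting exactly when both do. After merging equivalent states the machine shrinks.
6 states suffice.
       0  1 
>  A   B  B 
   B   C  D 
   C   A  A 
   D   E  A 
   E   F  B 
 * F   C  D 
(> = start, * = accepting)

start=A; accept=F; A-0->B; A-1->B; B-0->C; B-1->D; C-0->A; C-1->A; D-0->E; D-1->A; E-0->F; E-1->B; F-0->C; F-1->D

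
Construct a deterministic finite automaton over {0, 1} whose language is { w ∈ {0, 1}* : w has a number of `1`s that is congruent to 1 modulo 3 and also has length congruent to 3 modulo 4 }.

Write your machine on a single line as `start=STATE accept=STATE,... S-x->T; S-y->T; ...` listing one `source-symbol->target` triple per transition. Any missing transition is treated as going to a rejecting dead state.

start=A; accept=H; A-0->B; A-1->C; B-0->D; B-1->E; C-0->E; C-1->F; D-0->G; D-1->H; E-0->H; E-1->I; F-0->I; F-1->G; G-0->A; G-1->J; H-0->J; H-1->K; I-0->K; I-1->A; J-0->C; J-1->L; K-0->L; K-1->B; L-0->F; L-1->D

Run two small machines in parallel and take their product. The first has 3 states tracking the count of `1`s modulo 3; the second has 4 states tracking the input length modulo 4. A product state is a pair (one from each), accepting exactly when both do.
       0  1 
>  A   B  C 
   B   D  E 
   C   E  F 
   D   G  H 
   E   H  I 
   F   I  G 
   G   A  J 
 * H   J  K 
   I   K  A 
   J   C  L 
   K   L  B 
   L   F  D 
(> = start, * = accepting)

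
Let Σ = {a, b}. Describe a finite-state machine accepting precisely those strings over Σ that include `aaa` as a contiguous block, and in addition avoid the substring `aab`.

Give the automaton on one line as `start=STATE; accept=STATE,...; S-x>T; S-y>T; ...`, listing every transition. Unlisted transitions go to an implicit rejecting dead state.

start=q0; accept=q3; q0-a>q1; q0-b>q0; q1-a>q2; q1-b>q0; q2-a>q3; q2-b>q4; q3-a>q3; q3-b>q4; q4-a>q4; q4-b>q4

Run two small machines in parallel and take their product. The first has 4 states tracking whether and how much of `aaa` has been seen; the second has 4 states tracking partial matches of the forbidden pattern `aab`. A product state is a pair (one from each), accepting exactly when both do. After merging equivalent states the machine shrinks.
        a   b  
>  q0   q1  q0 
   q1   q2  q0 
   q2   q3  q4 
 * q3   q3  q4 
   q4   q4  q4 
(> = start, * = accepting)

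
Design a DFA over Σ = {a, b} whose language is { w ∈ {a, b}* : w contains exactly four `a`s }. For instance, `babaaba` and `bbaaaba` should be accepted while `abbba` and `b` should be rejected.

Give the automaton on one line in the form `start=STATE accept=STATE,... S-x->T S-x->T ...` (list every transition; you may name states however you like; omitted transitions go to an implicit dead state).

Only the number of `a`s matters, and only up to 5. Make a chain q0 → q1 → q2 → q3 → q4 → q5 advanced by each `a` (with q5 absorbing); every other symbol self-loops. The accepting set is {q4}.
6 states suffice.
        a   b  
>  q0   q1  q0 
   q1   q2  q1 
   q2   q3  q2 
   q3   q4  q3 
 * q4   q5  q4 
   q5   q5  q5 
(> = start, * = accepting)

start=q0 accept=q4 q0-a->q1 q0-b->q0 q1-a->q2 q1-b->q1 q2-a->q3 q2-b->q2 q3-a->q4 q3-b->q3 q4-a->q5 q4-b->q4 q5-a->q5 q5-b->q5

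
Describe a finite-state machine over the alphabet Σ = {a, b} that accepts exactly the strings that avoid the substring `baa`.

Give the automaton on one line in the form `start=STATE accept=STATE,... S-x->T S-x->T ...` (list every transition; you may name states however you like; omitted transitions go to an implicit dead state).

start=s0 accept=s0,s1,s2 s0-a->s0 s0-b->s1 s1-a->s2 s1-b->s1 s2-a->s3 s2-b->s1 s3-a->s3 s3-b->s3

This is the complement of 'contains `baa`'. Use the same substring-matching states — s0 through s3 holding how much of `baa` has just been matched — but flip the accepting set: everything except the trap s3 accepts.
With 4 states:
        a   b  
>* s0   s0  s1 
 * s1   s2  s1 
 * s2   s3  s1 
   s3   s3  s3 
(> = start, * = accepting)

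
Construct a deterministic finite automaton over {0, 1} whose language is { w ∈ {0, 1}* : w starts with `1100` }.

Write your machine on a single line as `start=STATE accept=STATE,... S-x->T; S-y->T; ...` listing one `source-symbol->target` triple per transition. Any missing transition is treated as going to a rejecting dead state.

start=q0; accept=q4; q0-0->q5; q0-1->q1; q1-0->q5; q1-1->q2; q2-0->q3; q2-1->q5; q3-0->q4; q3-1->q5; q4-0->q4; q4-1->q4; q5-0->q5; q5-1->q5

Walk along `1100` while the input agrees: from q0 take `1` to q1, and so on. Any deviation drops to the rejecting sink q5. Once q4 is reached the prefix is confirmed and every continuation is accepted.
        0   1  
>  q0   q5  q1 
   q1   q5  q2 
   q2   q3  q5 
   q3   q4  q5 
 * q4   q4  q4 
   q5   q5  q5 
(> = start, * = accepting)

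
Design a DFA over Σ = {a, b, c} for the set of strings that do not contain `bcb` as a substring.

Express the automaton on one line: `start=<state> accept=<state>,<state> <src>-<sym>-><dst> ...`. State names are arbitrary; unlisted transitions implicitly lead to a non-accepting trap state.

start=q0 accept=q0,q1,q2 q0-a->q0 q0-b->q1 q0-c->q0 q1-a->q0 q1-b->q1 q1-c->q2 q2-a->q0 q2-b->q3 q2-c->q0 q3-a->q3 q3-b->q3 q3-c->q3

This is the complement of 'contains `bcb`'. Use the same substring-matching states — q0 through q3 holding how much of `bcb` has just been matched — but flip the accepting set: everything except the trap q3 accepts.
        a   b   c  
>* q0   q0  q1  q0 
 * q1   q0  q1  q2 
 * q2   q0  q3  q0 
   q3   q3  q3  q3 
(> = start, * = accepting)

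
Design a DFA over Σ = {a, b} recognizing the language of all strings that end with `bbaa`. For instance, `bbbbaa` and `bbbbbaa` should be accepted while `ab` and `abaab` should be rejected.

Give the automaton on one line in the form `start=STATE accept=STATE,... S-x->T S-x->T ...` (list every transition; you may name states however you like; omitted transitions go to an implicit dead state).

start=q0 accept=q4 q0-a->q0 q0-b->q1 q1-a->q0 q1-b->q2 q2-a->q3 q2-b->q2 q3-a->q4 q3-b->q1 q4-a->q0 q4-b->q1

Remember how much of `bbaa` the current input suffix matches. State q0 means no match yet; q1 means the last symbol is `b`; q2 means the last 2 symbols are `bb`; q3 means the last 3 symbols are `bba`; q4 means the last 4 symbols are `bbaa`. Only q4 accepts. On a mismatch, fall back to the longest proper suffix that is still a prefix of `bbaa`.
With 5 states:
        a   b  
>  q0   q0  q1 
   q1   q0  q2 
   q2   q3  q2 
   q3   q4  q1 
 * q4   q0  q1 
(> = start, * = accepting)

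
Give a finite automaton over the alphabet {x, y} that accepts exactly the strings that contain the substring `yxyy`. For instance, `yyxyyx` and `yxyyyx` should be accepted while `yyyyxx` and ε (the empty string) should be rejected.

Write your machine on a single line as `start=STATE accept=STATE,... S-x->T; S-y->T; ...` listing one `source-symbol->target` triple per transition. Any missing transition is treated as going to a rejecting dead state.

start=S0; accept=S4; S0-x->S0; S0-y->S1; S1-x->S2; S1-y->S1; S2-x->S0; S2-y->S3; S3-x->S2; S3-y->S4; S4-x->S4; S4-y->S4

Track how much of `yxyy` has been matched so far: state S0 is no progress, S4 is the absorbing accept state reached once `yxyy` has occurred. Intermediate states record partial matches; on a mismatch, fall back to the longest reusable overlap.
5 states suffice.
        x   y  
>  S0   S0  S1 
   S1   S2  S1 
   S2   S0  S3 
   S3   S2  S4 
 * S4   S4  S4 
(> = start, * = accepting)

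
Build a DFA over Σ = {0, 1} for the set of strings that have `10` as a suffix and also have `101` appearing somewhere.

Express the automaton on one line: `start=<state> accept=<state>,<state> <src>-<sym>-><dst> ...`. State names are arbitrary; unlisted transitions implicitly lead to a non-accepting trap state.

start=S0 accept=S4 S0-0->S0 S0-1->S1 S1-0->S2 S1-1->S1 S2-0->S0 S2-1->S3 S3-0->S4 S3-1->S3 S4-0->S5 S4-1->S3 S5-0->S5 S5-1->S3

Run two small machines in parallel and take their product. One (3 states) tracks how much of the suffix `10` has currently been matched; the other (4 states) tracks whether and how much of `101` has been seen. Each combined state is a pair, one component from each; accept when both components accept.
With 6 states:
        0   1  
>  S0   S0  S1 
   S1   S2  S1 
   S2   S0  S3 
   S3   S4  S3 
 * S4   S5  S3 
   S5   S5  S3 
(> = start, * = accepting)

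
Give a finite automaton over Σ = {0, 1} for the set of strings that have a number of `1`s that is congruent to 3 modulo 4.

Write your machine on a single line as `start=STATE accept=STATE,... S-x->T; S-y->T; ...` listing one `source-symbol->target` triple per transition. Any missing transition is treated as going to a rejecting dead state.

start=q0; accept=q3; q0-0->q0; q0-1->q1; q1-0->q1; q1-1->q2; q2-0->q2; q2-1->q3; q3-0->q3; q3-1->q0

Keep the running count of `1`s modulo 4: each `1` advances along the cycle q0 → q1 → q2 → q3 → q0 while other symbols loop. Accept at q3.
4 states suffice.
        0   1  
>  q0   q0  q1 
   q1   q1  q2 
   q2   q2  q3 
 * q3   q3  q0 
(> = start, * = accepting)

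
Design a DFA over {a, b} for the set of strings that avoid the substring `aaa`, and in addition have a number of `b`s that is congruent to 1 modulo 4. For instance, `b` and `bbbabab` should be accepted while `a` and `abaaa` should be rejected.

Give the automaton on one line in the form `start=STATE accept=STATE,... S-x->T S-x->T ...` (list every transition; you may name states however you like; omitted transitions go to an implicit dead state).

Handle the two conditions separately and then intersect. The first has 4 states tracking partial matches of the forbidden pattern `aaa`; the second has 4 states tracking the count of `b`s modulo 4. A product state is a pair (one from each), accepting exactly when both do. After merging equivalent states the machine shrinks.
A 13-state machine:
          a    b  
>  s0     s1   s2 
   s1     s3   s2 
 * s2     s4   s5 
   s3     s6   s2 
 * s4     s7   s5 
   s5     s8   s9 
   s6     s6   s6 
 * s7     s6   s5 
   s8    s10   s9 
   s9    s11   s0 
   s10    s6   s9 
   s11   s12   s0 
   s12    s6   s0 
(> = start, * = accepting)

start=s0 accept=s2,s4,s7 s0-a->s1 s0-b->s2 s1-a->s3 s1-b->s2 s2-a->s4 s2-b->s5 s3-a->s6 s3-b->s2 s4-a->s7 s4-b->s5 s5-a->s8 s5-b->s9 s6-a->s6 s6-b->s6 s7-a->s6 s7-b->s5 s8-a->s10 s8-b->s9 s9-a->s11 s9-b->s0 s10-a->s6 s10-b->s9 s11-a->s12 s11-b->s0 s12-a->s6 s12-b->s0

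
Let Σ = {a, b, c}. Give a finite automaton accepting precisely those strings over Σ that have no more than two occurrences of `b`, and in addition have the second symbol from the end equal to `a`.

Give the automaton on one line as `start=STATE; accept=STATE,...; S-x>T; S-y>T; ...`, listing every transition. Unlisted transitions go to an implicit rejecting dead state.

start=s0; accept=s3,s4,s5,s8,s9,s12; s0-a>s1; s0-b>s2; s0-c>s0; s1-a>s3; s1-b>s4; s1-c>s5; s2-a>s6; s2-b>s7; s2-c>s2; s3-a>s3; s3-b>s4; s3-c>s5; s4-a>s6; s4-b>s7; s4-c>s2; s5-a>s1; s5-b>s2; s5-c>s0; s6-a>s8; s6-b>s9; s6-c>s4; s7-a>s10; s7-b>s11; s7-c>s7; s8-a>s8; s8-b>s9; s8-c>s4; s9-a>s10; s9-b>s11; s9-c>s7; s10-a>s12; s10-b>s11; s10-c>s9; s11-a>s11; s11-b>s11; s11-c>s11; s12-a>s12; s12-b>s11; s12-c>s9

Build one automaton per condition and run them in lockstep. One (4 states) tracks the count of `b`s, saturating at 3; the other (13 states) tracks the last 2 symbols read. Each combined state is a pair, one component from each; accept when both components accept. Equivalent product states are then merged.
A 13-state machine:
          a    b    c  
>  s0     s1   s2   s0 
   s1     s3   s4   s5 
   s2     s6   s7   s2 
 * s3     s3   s4   s5 
 * s4     s6   s7   s2 
 * s5     s1   s2   s0 
   s6     s8   s9   s4 
   s7    s10  s11   s7 
 * s8     s8   s9   s4 
 * s9    s10  s11   s7 
   s10   s12  s11   s9 
   s11   s11  s11  s11 
 * s12   s12  s11   s9 
(> = start, * = accepting)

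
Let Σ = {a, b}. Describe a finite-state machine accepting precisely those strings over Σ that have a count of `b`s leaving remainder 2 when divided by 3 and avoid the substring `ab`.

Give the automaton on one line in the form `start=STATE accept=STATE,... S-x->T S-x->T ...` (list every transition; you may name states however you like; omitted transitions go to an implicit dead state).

start=q0 accept=q3,q4 q0-a->q1 q0-b->q2 q1-a->q1 q1-b->q1 q2-a->q1 q2-b->q3 q3-a->q4 q3-b->q0 q4-a->q4 q4-b->q1

Build one automaton per condition and run them in lockstep. The first has 3 states tracking the count of `b`s modulo 3; the second has 3 states tracking partial matches of the forbidden pattern `ab`. A product state is a pair (one from each), accepting exactly when both do. After merging equivalent states the machine shrinks.
        a   b  
>  q0   q1  q2 
   q1   q1  q1 
   q2   q1  q3 
 * q3   q4  q0 
 * q4   q4  q1 
(> = start, * = accepting)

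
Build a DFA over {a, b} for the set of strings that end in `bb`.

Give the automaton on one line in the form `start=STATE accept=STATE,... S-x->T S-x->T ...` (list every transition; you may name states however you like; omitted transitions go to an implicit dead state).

Let each state record the length of the longest suffix of the input read so far that is also a prefix of `bb`. q1 means the last symbol is `b`; q2 means the last 2 symbols are `bb`. Accept only at q2, where the string currently ends in `bb`.
With 3 states:
        a   b  
>  q0   q0  q1 
   q1   q0  q2 
 * q2   q0  q2 
(> = start, * = accepting)

start=q0 accept=q2 q0-a->q0 q0-b->q1 q1-a->q0 q1-b->q2 q2-a->q0 q2-b->q2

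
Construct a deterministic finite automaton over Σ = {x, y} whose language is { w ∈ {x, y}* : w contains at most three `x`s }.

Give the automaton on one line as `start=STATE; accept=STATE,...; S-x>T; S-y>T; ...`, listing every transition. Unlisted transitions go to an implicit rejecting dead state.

Count `x`s, saturating at 4: states q0 through q3 mean 0 through 3 `x`s seen; q4 means more than 3. Each `x` increments (capped at q4); other symbols loop. Accept from {q0, q1, q2, q3}.
With 5 states:
        x   y  
>* q0   q1  q0 
 * q1   q2  q1 
 * q2   q3  q2 
 * q3   q4  q3 
   q4   q4  q4 
(> = start, * = accepting)

start=q0; accept=q0,q1,q2,q3; q0-x>q1; q0-y>q0; q1-x>q2; q1-y>q1; q2-x>q3; q2-y>q2; q3-x>q4; q3-y>q3; q4-x>q4; q4-y>q4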